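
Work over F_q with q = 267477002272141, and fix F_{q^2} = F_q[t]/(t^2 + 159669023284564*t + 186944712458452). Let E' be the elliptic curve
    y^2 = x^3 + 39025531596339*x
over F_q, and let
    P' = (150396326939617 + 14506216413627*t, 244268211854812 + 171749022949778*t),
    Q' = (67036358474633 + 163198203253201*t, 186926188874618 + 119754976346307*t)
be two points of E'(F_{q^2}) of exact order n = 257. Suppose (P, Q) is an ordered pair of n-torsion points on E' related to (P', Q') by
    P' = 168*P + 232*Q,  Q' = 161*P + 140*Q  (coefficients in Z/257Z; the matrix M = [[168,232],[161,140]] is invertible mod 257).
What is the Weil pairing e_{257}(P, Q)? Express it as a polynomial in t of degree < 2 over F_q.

e_{257}(aP+bQ,cP+dQ) = e_{257}(P,Q)^(ad-bc); with (a,b,c,d)=(168,232,161,140) this gives the det-257 law.
Inverting 46 mod 257: 95. Thus e_{257}(P,Q) = e(P',Q')^{95}.
n = 257 = (100000001)_2 (9 bits, wt 2); accumulate f_{257,P'}(Q'+S)/f_{257,P'}(S) along the 8-step ladder.
The quotient is 6472479681124 + 9095648237050*t.
Finally e_{257}(P,Q) = 27259458020637 + 85350939001321*t.

27259458020637 + 85350939001321*t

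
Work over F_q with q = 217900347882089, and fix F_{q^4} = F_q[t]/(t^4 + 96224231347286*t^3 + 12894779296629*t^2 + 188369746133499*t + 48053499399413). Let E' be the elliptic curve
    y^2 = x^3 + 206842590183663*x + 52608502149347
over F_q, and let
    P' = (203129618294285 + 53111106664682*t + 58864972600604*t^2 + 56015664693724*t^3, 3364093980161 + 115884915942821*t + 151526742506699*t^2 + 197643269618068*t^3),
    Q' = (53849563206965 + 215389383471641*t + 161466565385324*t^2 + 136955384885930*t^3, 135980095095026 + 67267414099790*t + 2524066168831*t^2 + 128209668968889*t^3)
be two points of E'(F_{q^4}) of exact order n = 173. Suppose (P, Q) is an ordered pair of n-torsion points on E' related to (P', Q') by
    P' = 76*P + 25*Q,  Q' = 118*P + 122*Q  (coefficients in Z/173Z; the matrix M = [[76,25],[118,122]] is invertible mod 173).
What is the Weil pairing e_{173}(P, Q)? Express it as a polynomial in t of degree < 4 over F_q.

e_{173}(aP+bQ,cP+dQ) = e_{173}(P,Q)^(ad-bc); with (a,b,c,d)=(76,25,118,122) this gives the det-173 law.
Inverting 94 mod 173: 127. Thus e_{173}(P,Q) = e(P',Q')^{127}.
Double-and-add over 10101101: 8-1 doublings, 5-1 additions; each step l_{T,T}/v_{2T} or l_{T,P'}/v at Q'+S for random S.
So e_{173}(P',Q') = 156257871309720 + 53390568183618*t + 157846282547719*t^2 + 147747160389328*t^3.
(156257871309720 + 53390568183618*t + 157846282547719*t^2 + 147747160389328*t^3)^{127} mod (217900347882089,f) = 211221082930779 + 6114918890633*t + 215910809465637*t^2 + 80004830859332*t^3.

211221082930779 + 6114918890633*t + 215910809465637*t^2 + 80004830859332*t^3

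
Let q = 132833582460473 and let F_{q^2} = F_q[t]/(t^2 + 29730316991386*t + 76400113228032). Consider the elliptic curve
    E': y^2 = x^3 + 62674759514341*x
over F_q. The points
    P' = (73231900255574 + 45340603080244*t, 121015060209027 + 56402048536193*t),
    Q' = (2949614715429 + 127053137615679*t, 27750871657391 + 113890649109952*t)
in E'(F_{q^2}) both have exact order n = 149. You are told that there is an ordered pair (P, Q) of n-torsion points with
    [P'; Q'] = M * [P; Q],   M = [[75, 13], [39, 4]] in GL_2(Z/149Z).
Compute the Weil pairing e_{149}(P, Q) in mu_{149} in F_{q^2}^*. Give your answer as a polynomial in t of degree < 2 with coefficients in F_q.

The 149-Weil pairing on E[149] over F_{132833582460473} is alternating-bilinear: e_{149}(P',Q') = e_{149}(P,Q)^det(M).
Inverting 91 mod 149: 131. Thus e_{149}(P,Q) = e(P',Q')^{131}.
8-bit Miller (10010101) on E'/F_{132833582460473} with a'=62674759514341, b'=0: accumulate tangent/chord ratios at Q'+S and P'+S'.
So e_{149}(P',Q') = 92571458319166 + 95759799071878*t.
Finally e_{149}(P,Q) = 897664933594 + 113498572554612*t.

897664933594 + 113498572554612*t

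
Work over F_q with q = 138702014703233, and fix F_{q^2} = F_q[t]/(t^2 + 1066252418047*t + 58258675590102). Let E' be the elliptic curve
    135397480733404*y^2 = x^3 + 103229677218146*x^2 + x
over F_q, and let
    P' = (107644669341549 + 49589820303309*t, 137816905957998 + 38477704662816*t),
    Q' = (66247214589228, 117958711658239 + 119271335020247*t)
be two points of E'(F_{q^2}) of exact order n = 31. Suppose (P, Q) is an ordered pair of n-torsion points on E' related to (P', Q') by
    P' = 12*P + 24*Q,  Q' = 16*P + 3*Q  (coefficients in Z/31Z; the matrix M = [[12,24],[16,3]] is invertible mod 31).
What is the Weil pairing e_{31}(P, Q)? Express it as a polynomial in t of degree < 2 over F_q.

The 31-Weil pairing on E[31] over F_{138702014703233} is alternating-bilinear: e_{31}(P',Q') = e_{31}(P,Q)^det(M).
12*3 - 24*16 = -348; reduced mod 31: det = 24, inverse 22.
(x,y)|->(49354997510246x+102982498563279,49354997510246y) sends E' to y^2=x^3+104581957607338*x+85219363531502.
5-bit Miller (11111) on E'/F_{138702014703233} with a'=104581957607338, b'=85219363531502: accumulate tangent/chord ratios at Q'+S and P'+S'.
The quotient is 57333478240503 + 120803265026368*t.
Hence e(P,Q) = 79591705868612 + 74375412780772*t in F_{138702014703233^2}^*.

79591705868612 + 74375412780772*t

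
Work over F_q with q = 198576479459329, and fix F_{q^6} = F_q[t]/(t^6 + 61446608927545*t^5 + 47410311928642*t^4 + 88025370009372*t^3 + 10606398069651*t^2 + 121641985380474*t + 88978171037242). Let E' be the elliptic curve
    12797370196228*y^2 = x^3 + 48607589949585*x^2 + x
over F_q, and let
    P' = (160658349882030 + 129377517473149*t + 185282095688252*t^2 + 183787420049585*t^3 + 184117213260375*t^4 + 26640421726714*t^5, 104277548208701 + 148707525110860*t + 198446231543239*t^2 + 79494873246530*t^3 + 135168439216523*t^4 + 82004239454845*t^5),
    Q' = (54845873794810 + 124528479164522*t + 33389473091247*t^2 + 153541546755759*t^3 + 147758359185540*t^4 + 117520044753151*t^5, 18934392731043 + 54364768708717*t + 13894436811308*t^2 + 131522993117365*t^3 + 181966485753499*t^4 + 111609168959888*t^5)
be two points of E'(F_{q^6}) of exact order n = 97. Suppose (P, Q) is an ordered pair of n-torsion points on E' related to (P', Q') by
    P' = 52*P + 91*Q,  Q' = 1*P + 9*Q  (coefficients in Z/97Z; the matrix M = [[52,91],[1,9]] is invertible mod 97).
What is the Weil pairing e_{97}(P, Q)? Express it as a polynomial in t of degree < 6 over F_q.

e_{97}(aP+bQ,cP+dQ) = e_{97}(P,Q)^(ad-bc); with (a,b,c,d)=(52,91,1,9) this gives the det-97 law.
det M = 52*9 - 91*1 = 377 = 86 (mod 97); 86^{-1} = 44 (mod 97).
Undo Montgomery via alpha=192837717755177, beta=6828897711423: (a',b')=(65479268351956,0) over F_{198576479459329}.
Miller loop for e_{97} over F_{198576479459329^6}: bits of 97 = 1100001; 6 double steps + 2 add steps, l/v at each.
Result: e(P',Q') = 85589022473938 + 118539759915650*t + 60419687690272*t^2 + 194886068718613*t^3 + 29086563257457*t^4 + 198094114627078*t^5.
Finally e_{97}(P,Q) = 179687203781848 + 99432751393075*t + 19925815501237*t^2 + 678015918744*t^3 + 86249820990668*t^4 + 46261962659918*t^5.

179687203781848 + 99432751393075*t + 19925815501237*t^2 + 678015918744*t^3 + 86249820990668*t^4 + 46261962659918*t^5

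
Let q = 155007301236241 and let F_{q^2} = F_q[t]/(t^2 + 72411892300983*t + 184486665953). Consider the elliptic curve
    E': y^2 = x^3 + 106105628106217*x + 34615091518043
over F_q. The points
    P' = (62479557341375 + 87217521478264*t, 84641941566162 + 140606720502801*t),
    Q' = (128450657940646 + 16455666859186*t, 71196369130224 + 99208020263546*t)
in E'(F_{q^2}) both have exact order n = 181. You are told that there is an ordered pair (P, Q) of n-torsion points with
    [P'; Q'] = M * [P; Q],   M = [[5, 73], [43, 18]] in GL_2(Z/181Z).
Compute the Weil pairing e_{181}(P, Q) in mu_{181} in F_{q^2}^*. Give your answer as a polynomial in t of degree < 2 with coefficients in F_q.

109664157295068 + 6913098695801*t

Alternating bilinearity on E[181] (values in mu_{181} in F_{155007301236241^2}) gives e(P',Q') = e(P,Q)^det(M).
Hence e(P,Q) = e(P',Q')^{97} where 97 = 28^{-1} mod 181.
Double-and-add over 10110101: 8-1 doublings, 5-1 additions; each step l_{T,T}/v_{2T} or l_{T,P'}/v at Q'+S for random S.
e_{181}(P',Q') = 46964357345954 + 43383785909261*t.
e_{181}(P,Q) = (46964357345954 + 43383785909261*t)^{97} = 109664157295068 + 6913098695801*t.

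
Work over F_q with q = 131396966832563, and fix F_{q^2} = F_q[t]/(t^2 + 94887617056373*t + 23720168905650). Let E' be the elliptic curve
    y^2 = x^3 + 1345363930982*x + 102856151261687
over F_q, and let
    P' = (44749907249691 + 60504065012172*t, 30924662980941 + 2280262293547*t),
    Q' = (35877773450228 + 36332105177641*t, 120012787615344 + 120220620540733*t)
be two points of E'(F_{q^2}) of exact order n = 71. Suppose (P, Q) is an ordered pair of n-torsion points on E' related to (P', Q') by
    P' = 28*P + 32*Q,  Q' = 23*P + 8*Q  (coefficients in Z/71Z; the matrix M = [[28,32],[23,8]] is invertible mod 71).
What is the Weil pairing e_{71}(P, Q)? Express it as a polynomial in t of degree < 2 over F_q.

38906939793068 + 128304884922745*t

Under M = [[28,32],[23,8]] in GL_2(Z/71), e_{71}(P',Q') = e_{71}(P,Q)^(28*8-32*23 mod 71).
So e_{71}(P,Q) = e_{71}(P',Q')^{52}, since 56*52 = 1 mod 71.
Miller loop for e_{71} over F_{131396966832563^2}: bits of 71 = 1000111; 6 double steps + 3 add steps, l/v at each.
So e_{71}(P',Q') = 108671727817593 + 76360118254100*t.
Hence e(P,Q) = 38906939793068 + 128304884922745*t in F_{131396966832563^2}^*.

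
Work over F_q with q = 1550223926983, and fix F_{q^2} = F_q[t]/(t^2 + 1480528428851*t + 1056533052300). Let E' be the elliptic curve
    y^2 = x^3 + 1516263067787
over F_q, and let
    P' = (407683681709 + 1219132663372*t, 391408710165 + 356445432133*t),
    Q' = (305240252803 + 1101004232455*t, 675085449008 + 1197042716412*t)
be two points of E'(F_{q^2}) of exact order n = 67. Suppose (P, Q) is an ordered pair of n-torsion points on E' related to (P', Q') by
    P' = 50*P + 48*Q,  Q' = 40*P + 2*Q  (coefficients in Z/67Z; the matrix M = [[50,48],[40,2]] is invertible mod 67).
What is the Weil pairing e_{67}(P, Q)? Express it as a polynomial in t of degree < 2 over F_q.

Since e_{67}(P,P)=e_{67}(Q,Q)=1 and e_{67}(Q,P)=e_{67}(P,Q)^{-1}, expanding e_{67}(50*P + 48*Q,40*P + 2*Q) leaves e(P,Q)^det(M).
Inverting 56 mod 67: 6. Thus e_{67}(P,Q) = e(P',Q')^{6}.
7-bit Miller (1000011) on E'/F_{1550223926983} with a'=0, b'=1516263067787: accumulate tangent/chord ratios at Q'+S and P'+S'.
f_P(D_Q)/f_Q(D_P) = 1304260337914 + 1099966317104*t.
(1304260337914 + 1099966317104*t)^{6} mod (1550223926983,f) = 730634539816 + 61980831748*t.

730634539816 + 61980831748*t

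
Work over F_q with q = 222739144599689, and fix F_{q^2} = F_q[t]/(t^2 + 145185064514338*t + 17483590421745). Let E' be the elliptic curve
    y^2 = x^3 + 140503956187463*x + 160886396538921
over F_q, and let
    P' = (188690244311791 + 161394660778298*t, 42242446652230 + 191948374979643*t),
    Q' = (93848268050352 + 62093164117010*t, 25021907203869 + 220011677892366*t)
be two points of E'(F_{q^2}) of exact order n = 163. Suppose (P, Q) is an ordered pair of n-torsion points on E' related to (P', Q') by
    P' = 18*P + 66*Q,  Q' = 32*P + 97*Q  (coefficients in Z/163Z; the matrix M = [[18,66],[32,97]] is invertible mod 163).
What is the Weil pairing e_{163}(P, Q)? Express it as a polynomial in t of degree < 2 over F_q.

Alternating bilinearity on E[163] (values in mu_{163} in F_{222739144599689^2}) gives e(P',Q') = e(P,Q)^det(M).
Hence e(P,Q) = e(P',Q')^{110} where 110 = 123^{-1} mod 163.
Run Miller on y^2=x^3+140503956187463*x+160886396538921 over F_{222739144599689}: ladder 10100011 (8 bits); e = f_P(D_Q)/f_Q(D_P).
So e_{163}(P',Q') = 37293949984892 + 101154795953418*t.
e_{163}(P,Q) = (37293949984892 + 101154795953418*t)^{110} = 38227487890870 + 176762683516360*t.

38227487890870 + 176762683516360*t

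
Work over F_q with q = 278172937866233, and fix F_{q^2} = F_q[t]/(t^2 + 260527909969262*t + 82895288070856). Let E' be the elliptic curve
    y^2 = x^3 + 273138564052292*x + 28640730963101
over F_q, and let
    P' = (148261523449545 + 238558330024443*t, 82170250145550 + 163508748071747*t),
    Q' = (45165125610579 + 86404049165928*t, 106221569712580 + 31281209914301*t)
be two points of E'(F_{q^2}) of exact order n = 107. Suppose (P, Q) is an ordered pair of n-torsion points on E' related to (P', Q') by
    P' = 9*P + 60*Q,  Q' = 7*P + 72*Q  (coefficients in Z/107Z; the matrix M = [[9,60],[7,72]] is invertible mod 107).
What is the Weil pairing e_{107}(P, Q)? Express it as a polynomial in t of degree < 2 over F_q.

e_{107}(aP+bQ,cP+dQ) = e_{107}(P,Q)^(ad-bc); with (a,b,c,d)=(9,60,7,72) this gives the det-107 law.
Hence e(P,Q) = e(P',Q')^{23} where 23 = 14^{-1} mod 107.
Run Miller on y^2=x^3+273138564052292*x+28640730963101 over F_{278172937866233}: ladder 1101011 (7 bits); e = f_P(D_Q)/f_Q(D_P).
So e_{107}(P',Q') = 168964231524633 + 37881494460455*t.
e_{107}(P,Q) = (168964231524633 + 37881494460455*t)^{23} = 206616394243009 + 84849420509529*t.

206616394243009 + 84849420509529*t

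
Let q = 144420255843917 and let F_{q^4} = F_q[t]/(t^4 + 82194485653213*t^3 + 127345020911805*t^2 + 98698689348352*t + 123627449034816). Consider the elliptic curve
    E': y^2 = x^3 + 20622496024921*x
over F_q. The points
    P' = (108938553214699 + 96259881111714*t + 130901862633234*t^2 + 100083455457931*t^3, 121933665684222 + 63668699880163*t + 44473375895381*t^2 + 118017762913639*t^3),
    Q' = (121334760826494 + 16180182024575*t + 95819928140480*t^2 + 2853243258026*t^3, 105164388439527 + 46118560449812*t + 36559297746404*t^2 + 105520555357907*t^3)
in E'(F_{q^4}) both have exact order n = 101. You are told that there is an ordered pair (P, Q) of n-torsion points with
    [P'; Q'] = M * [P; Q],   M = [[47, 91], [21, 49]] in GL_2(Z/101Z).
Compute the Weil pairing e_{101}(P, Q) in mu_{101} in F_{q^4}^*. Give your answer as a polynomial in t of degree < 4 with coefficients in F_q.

Under M = [[47,91],[21,49]] in GL_2(Z/101), e_{101}(P',Q') = e_{101}(P,Q)^(47*49-91*21 mod 101).
47*49 - 91*21 = 392; reduced mod 101: det = 89, inverse 42.
Double-and-add over 1100101: 7-1 doublings, 4-1 additions; each step l_{T,T}/v_{2T} or l_{T,P'}/v at Q'+S for random S.
Result: e(P',Q') = 25384155906638 + 132343254006159*t + 37035912799061*t^2 + 40992551448077*t^3.
Raise to 42: e(P,Q) = 46631178940302 + 58519619685613*t + 56166157929150*t^2 + 126790817585980*t^3 in mu_{101}.

46631178940302 + 58519619685613*t + 56166157929150*t^2 + 126790817585980*t^3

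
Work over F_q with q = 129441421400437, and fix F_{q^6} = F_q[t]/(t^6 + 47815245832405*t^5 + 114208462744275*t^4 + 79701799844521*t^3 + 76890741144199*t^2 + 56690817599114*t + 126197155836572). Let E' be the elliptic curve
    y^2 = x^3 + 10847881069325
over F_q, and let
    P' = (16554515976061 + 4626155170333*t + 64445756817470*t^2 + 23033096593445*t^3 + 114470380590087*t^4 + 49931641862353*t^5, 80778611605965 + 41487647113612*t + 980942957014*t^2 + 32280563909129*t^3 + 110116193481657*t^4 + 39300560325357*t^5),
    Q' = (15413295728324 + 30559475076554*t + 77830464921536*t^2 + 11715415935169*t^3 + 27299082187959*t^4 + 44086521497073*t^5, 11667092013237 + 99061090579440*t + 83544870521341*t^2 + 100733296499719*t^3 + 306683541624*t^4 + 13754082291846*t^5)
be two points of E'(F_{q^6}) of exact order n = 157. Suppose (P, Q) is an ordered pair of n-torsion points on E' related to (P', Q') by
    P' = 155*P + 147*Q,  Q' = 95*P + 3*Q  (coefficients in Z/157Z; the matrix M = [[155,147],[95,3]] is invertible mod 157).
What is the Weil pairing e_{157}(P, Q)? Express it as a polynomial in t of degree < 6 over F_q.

59461082525925 + 82121417408230*t + 23018072607027*t^2 + 44655336696193*t^3 + 29372705131652*t^4 + 84598910225543*t^5

The 157-Weil pairing on E[157] over F_{129441421400437} is alternating-bilinear: e_{157}(P',Q') = e_{157}(P,Q)^det(M).
Hence e(P,Q) = e(P',Q')^{79} where 79 = 2^{-1} mod 157.
n = 157 = (10011101)_2 (8 bits, wt 5); accumulate f_{157,P'}(Q'+S)/f_{157,P'}(S) along the 7-step ladder.
Result: e(P',Q') = 25413583363690 + 13245908011352*t + 45772532187732*t^2 + 29320295930493*t^3 + 51163763293763*t^4 + 63643934081292*t^5.
Hence e(P,Q) = 59461082525925 + 82121417408230*t + 23018072607027*t^2 + 44655336696193*t^3 + 29372705131652*t^4 + 84598910225543*t^5 in F_{129441421400437^6}^*.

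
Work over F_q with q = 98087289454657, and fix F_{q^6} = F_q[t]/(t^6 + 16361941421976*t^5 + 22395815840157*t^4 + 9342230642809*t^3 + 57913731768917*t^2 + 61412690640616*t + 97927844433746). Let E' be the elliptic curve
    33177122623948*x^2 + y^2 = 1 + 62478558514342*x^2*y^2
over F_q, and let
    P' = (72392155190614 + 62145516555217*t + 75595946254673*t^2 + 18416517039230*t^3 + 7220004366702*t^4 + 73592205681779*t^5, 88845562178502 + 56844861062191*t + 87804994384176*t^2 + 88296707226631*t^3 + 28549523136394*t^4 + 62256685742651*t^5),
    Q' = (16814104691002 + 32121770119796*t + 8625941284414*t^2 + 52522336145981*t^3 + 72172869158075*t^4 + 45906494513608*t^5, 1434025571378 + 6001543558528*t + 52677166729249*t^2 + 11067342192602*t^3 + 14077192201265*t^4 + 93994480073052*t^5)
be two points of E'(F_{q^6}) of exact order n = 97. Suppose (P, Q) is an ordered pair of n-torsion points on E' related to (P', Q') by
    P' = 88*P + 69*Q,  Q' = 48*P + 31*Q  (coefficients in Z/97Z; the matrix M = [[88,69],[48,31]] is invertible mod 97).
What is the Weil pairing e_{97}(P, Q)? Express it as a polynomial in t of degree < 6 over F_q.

Under M = [[88,69],[48,31]] in GL_2(Z/97), e_{97}(P',Q') = e_{97}(P,Q)^(88*31-69*48 mod 97).
88*31 - 69*48 = -584; reduced mod 97: det = 95, inverse 48.
Map (x,y)_Ed via u=(1+y)/(1-y), v=(1+y)/((1-y)x) to Montgomery A=74415576786802,B=55296419960786; then to (a',b')=(0,56182385895237).
Miller loop for e_{97} over F_{98087289454657^6}: bits of 97 = 1100001; 6 double steps + 2 add steps, l/v at each.
Result: e(P',Q') = 6819089361871 + 48947101026693*t + 10228202166945*t^2 + 13172107913631*t^3 + 70956288113353*t^4 + 10474323428880*t^5.
Thus e_{97}(P,Q) = 76065216391973 + 26854573669959*t + 59571015450751*t^2 + 6793830514419*t^3 + 24207360347619*t^4 + 80594498351309*t^5.

76065216391973 + 26854573669959*t + 59571015450751*t^2 + 6793830514419*t^3 + 24207360347619*t^4 + 80594498351309*t^5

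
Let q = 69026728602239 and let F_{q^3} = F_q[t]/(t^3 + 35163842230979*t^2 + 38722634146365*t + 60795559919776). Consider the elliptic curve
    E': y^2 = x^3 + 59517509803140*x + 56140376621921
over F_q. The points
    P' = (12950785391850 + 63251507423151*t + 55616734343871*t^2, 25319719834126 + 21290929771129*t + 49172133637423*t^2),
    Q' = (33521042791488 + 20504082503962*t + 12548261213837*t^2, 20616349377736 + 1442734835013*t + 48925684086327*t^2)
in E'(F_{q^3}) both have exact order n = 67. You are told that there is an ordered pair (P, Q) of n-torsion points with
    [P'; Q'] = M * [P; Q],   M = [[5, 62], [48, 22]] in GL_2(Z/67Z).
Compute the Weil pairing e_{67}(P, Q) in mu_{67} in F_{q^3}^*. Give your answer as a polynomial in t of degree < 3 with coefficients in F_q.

56199540402658 + 30292670383166*t + 68772435160400*t^2

Alternating bilinearity on E[67] (values in mu_{67} in F_{69026728602239^3}) gives e(P',Q') = e(P,Q)^det(M).
det M = 5*22 - 62*48 = -2866 = 15 (mod 67); 15^{-1} = 9 (mod 67).
n = 67 = (1000011)_2 (7 bits, wt 3); accumulate f_{67,P'}(Q'+S)/f_{67,P'}(S) along the 6-step ladder.
f_P(D_Q)/f_Q(D_P) = 51882882149499 + 52756740487854*t + 48678388204924*t^2.
e_{67}(P,Q) = (51882882149499 + 52756740487854*t + 48678388204924*t^2)^{9} = 56199540402658 + 30292670383166*t + 68772435160400*t^2.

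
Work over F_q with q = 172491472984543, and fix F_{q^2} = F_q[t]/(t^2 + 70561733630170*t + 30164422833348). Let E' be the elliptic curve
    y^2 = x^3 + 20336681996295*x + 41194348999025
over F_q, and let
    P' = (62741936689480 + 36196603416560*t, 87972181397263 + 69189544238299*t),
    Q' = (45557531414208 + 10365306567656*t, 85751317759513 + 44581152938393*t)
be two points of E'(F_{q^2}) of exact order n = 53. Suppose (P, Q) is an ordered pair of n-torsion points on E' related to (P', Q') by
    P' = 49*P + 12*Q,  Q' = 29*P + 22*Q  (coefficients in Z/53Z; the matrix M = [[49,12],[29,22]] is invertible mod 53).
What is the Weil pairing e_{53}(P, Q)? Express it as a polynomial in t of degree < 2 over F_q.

Under M = [[49,12],[29,22]] in GL_2(Z/53), e_{53}(P',Q') = e_{53}(P,Q)^(49*22-12*29 mod 53).
det(M) mod 53 = 41; its inverse in (Z/53)^* is 22 (check: 41*22 mod 53 = 1).
Double-and-add over 110101: 6-1 doublings, 4-1 additions; each step l_{T,T}/v_{2T} or l_{T,P'}/v at Q'+S for random S.
e_{53}(P',Q') = 27422845486588 + 127675656932697*t.
Hence e(P,Q) = 114119324775917 + 39438594870234*t in F_{172491472984543^2}^*.

114119324775917 + 39438594870234*t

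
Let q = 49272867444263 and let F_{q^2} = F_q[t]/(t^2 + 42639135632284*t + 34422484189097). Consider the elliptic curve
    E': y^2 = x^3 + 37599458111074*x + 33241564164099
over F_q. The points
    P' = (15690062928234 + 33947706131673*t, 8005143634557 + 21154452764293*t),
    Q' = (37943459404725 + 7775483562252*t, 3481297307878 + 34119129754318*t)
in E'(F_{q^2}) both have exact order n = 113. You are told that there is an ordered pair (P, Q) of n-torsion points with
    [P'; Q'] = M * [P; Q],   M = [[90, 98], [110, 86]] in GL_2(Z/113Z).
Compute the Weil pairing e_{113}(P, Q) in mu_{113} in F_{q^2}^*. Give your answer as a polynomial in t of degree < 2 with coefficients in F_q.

The 113-Weil pairing on E[113] over F_{49272867444263} is alternating-bilinear: e_{113}(P',Q') = e_{113}(P,Q)^det(M).
90*86 - 98*110 = -3040; reduced mod 113: det = 11, inverse 72.
Double-and-add over 1110001: 7-1 doublings, 4-1 additions; each step l_{T,T}/v_{2T} or l_{T,P'}/v at Q'+S for random S.
e_{113}(P',Q') = 10009633474387 + 12287417882623*t.
Hence e(P,Q) = 10427702723902 + 1922190246762*t in F_{49272867444263^2}^*.

10427702723902 + 1922190246762*t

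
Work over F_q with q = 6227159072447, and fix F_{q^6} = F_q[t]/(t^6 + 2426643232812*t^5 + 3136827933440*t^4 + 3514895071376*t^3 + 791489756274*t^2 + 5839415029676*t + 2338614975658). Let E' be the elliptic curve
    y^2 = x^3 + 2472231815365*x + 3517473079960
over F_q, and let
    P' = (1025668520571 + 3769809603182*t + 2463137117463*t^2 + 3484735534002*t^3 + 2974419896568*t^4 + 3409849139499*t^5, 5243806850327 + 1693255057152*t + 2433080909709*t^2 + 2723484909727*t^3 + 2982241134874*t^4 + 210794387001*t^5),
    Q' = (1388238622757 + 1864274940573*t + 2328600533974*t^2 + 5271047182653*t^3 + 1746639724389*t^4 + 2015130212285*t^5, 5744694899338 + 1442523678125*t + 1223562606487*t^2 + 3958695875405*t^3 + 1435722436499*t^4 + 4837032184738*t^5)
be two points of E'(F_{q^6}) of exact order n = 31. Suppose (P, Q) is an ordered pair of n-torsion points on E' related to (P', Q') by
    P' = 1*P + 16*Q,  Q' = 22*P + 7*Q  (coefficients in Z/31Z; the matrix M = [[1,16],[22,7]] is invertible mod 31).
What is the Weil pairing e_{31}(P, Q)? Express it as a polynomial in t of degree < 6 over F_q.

2148315482585 + 5879245664694*t + 2985177936141*t^2 + 4407655230630*t^3 + 1656359305477*t^4 + 3632466957174*t^5

e_{31}(aP+bQ,cP+dQ) = e_{31}(P,Q)^(ad-bc); with (a,b,c,d)=(1,16,22,7) this gives the det-31 law.
1*7 - 16*22 = -345; reduced mod 31: det = 27, inverse 23.
Run Miller on y^2=x^3+2472231815365*x+3517473079960 over F_{6227159072447}: ladder 11111 (5 bits); e = f_P(D_Q)/f_Q(D_P).
f_P(D_Q)/f_Q(D_P) = 2773349686694 + 889636452705*t + 5798351725602*t^2 + 113736444135*t^3 + 1278711539220*t^4 + 5887113312270*t^5.
Hence e(P,Q) = 2148315482585 + 5879245664694*t + 2985177936141*t^2 + 4407655230630*t^3 + 1656359305477*t^4 + 3632466957174*t^5 in F_{6227159072447^6}^*.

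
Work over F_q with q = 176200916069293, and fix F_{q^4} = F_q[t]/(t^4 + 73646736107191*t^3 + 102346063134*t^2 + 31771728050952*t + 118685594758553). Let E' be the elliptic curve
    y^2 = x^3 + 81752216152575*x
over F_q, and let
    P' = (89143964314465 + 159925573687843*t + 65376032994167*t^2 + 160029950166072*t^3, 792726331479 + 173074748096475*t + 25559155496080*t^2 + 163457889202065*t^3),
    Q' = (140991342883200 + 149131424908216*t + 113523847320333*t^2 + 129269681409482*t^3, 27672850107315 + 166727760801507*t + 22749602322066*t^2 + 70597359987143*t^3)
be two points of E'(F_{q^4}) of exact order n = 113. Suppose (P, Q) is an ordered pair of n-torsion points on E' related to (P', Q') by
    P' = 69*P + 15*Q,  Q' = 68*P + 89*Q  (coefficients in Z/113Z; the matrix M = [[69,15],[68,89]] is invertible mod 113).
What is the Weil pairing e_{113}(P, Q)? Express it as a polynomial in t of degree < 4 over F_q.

Since e_{113}(P,P)=e_{113}(Q,Q)=1 and e_{113}(Q,P)=e_{113}(P,Q)^{-1}, expanding e_{113}(69*P + 15*Q,68*P + 89*Q) leaves e(P,Q)^det(M).
det(M) mod 113 = 36; its inverse in (Z/113)^* is 22 (check: 36*22 mod 113 = 1).
7-bit Miller (1110001) on E'/F_{176200916069293} with a'=81752216152575, b'=0: accumulate tangent/chord ratios at Q'+S and P'+S'.
Result: e(P',Q') = 92288390114551 + 147236515300836*t + 31601274784656*t^2 + 16832134311251*t^3.
Finally e_{113}(P,Q) = 98878916380403 + 166153283827172*t + 35159417089864*t^2 + 161992578792766*t^3.

98878916380403 + 166153283827172*t + 35159417089864*t^2 + 161992578792766*t^3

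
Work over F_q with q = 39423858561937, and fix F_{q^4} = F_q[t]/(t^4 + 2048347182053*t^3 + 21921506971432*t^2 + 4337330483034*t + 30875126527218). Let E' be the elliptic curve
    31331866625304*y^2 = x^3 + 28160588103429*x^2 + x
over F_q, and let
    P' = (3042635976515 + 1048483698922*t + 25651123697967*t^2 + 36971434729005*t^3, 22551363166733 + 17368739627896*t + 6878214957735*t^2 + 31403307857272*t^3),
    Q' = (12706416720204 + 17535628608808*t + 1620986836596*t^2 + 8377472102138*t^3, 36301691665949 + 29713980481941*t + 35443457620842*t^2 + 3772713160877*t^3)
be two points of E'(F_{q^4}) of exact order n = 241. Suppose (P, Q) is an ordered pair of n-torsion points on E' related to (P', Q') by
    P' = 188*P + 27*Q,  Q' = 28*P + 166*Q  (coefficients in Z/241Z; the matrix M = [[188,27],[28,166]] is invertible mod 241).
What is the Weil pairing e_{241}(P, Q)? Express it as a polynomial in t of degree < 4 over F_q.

15685739667726 + 30878105631885*t + 18147372080753*t^2 + 16055874229162*t^3

Alternating bilinearity on E[241] (values in mu_{241} in F_{39423858561937^4}) gives e(P',Q') = e(P,Q)^det(M).
det(M) mod 241 = 86; its inverse in (Z/241)^* is 227 (check: 86*227 mod 241 = 1).
Montgomery->Weierstrass: x_W = 97454675264*x+26692462315413, y_W=97454675264*y on F_{39423858561937}; lands on y^2=x^3+31193462942344*x.
Double-and-add over 11110001: 8-1 doublings, 5-1 additions; each step l_{T,T}/v_{2T} or l_{T,P'}/v at Q'+S for random S.
f_P(D_Q)/f_Q(D_P) = 30114704778676 + 25669705582360*t + 30304539781521*t^2 + 11604396828670*t^3.
Hence e(P,Q) = 15685739667726 + 30878105631885*t + 18147372080753*t^2 + 16055874229162*t^3 in F_{39423858561937^4}^*.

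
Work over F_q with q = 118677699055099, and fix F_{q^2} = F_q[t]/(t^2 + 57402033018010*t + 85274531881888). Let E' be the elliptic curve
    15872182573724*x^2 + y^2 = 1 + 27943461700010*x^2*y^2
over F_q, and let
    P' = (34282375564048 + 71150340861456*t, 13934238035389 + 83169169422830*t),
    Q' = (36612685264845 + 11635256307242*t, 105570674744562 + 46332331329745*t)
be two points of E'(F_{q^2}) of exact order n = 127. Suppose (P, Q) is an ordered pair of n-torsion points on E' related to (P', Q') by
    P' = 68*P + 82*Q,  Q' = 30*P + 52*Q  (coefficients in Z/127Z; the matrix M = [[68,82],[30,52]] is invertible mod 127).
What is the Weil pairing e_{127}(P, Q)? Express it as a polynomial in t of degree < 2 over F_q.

114478255010275 + 96696669204693*t

e_{127}(aP+bQ,cP+dQ) = e_{127}(P,Q)^(ad-bc); with (a,b,c,d)=(68,82,30,52) this gives the det-127 law.
det M = 68*52 - 82*30 = 1076 = 60 (mod 127); 60^{-1} = 36 (mod 127).
Edwards a_E,d_E -> Montgomery A=47579931599496,B=25580348741693 -> Weierstrass 116874832500917,11560881911771 via alpha=46861840397322,beta=56321029745978.
Run Miller on y^2=x^3+116874832500917*x+11560881911771 over F_{118677699055099}: ladder 1111111 (7 bits); e = f_P(D_Q)/f_Q(D_P).
Result: e(P',Q') = 38330778663586 + 103183741713159*t.
Hence e(P,Q) = 114478255010275 + 96696669204693*t in F_{118677699055099^2}^*.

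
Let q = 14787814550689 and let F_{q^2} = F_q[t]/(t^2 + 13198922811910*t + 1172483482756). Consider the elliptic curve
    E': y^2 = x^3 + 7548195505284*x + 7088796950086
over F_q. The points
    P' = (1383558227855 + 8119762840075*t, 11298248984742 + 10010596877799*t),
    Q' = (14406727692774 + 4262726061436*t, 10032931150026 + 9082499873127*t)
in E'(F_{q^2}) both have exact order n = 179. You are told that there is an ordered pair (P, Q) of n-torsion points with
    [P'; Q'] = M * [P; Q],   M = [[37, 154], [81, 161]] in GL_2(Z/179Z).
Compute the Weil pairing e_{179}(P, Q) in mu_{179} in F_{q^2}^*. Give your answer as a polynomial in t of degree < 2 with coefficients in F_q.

6000183026796 + 3768009254956*t

Since e_{179}(P,P)=e_{179}(Q,Q)=1 and e_{179}(Q,P)=e_{179}(P,Q)^{-1}, expanding e_{179}(37*P + 154*Q,81*P + 161*Q) leaves e(P,Q)^det(M).
Inverting 106 mod 179: 76. Thus e_{179}(P,Q) = e(P',Q')^{76}.
Miller loop for e_{179} over F_{14787814550689^2}: bits of 179 = 10110011; 7 double steps + 4 add steps, l/v at each.
So e_{179}(P',Q') = 548669386990 + 10598161863812*t.
(548669386990 + 10598161863812*t)^{76} mod (14787814550689,f) = 6000183026796 + 3768009254956*t.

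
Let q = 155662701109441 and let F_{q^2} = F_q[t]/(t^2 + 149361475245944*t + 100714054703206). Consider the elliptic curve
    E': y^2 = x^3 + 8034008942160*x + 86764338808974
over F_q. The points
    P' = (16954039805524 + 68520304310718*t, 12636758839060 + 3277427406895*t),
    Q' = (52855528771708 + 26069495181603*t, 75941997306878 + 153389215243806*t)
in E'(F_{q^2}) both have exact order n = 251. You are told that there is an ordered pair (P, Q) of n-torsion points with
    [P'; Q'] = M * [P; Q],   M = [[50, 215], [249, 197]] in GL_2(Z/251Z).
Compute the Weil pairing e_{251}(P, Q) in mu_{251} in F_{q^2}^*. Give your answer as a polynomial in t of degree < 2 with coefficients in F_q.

5563604691055 + 94327784294078*t

Since e_{251}(P,P)=e_{251}(Q,Q)=1 and e_{251}(Q,P)=e_{251}(P,Q)^{-1}, expanding e_{251}(50*P + 215*Q,249*P + 197*Q) leaves e(P,Q)^det(M).
Inverting 240 mod 251: 114. Thus e_{251}(P,Q) = e(P',Q')^{114}.
Double-and-add over 11111011: 8-1 doublings, 7-1 additions; each step l_{T,T}/v_{2T} or l_{T,P'}/v at Q'+S for random S.
The quotient is 948259192553 + 18136800818385*t.
Hence e(P,Q) = 5563604691055 + 94327784294078*t in F_{155662701109441^2}^*.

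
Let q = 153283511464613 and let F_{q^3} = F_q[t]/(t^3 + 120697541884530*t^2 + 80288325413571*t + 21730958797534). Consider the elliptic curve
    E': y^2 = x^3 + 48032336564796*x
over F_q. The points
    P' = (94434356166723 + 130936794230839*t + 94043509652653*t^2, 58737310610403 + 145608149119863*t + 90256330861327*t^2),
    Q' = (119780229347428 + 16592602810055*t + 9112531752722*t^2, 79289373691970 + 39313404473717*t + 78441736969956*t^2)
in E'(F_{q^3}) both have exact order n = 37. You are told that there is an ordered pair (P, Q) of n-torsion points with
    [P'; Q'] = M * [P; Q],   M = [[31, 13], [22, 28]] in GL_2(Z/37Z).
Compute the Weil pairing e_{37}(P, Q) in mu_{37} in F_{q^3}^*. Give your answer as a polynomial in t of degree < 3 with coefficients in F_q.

Alternating bilinearity on E[37] (values in mu_{37} in F_{153283511464613^3}) gives e(P',Q') = e(P,Q)^det(M).
So e_{37}(P,Q) = e_{37}(P',Q')^{11}, since 27*11 = 1 mod 37.
n = 37 = (100101)_2 (6 bits, wt 3); accumulate f_{37,P'}(Q'+S)/f_{37,P'}(S) along the 5-step ladder.
The quotient is 150855236702040 + 69628417681257*t + 90072905135290*t^2.
Hence e(P,Q) = 10936636695741 + 120245527165398*t + 52298026669032*t^2 in F_{153283511464613^3}^*.

10936636695741 + 120245527165398*t + 52298026669032*t^2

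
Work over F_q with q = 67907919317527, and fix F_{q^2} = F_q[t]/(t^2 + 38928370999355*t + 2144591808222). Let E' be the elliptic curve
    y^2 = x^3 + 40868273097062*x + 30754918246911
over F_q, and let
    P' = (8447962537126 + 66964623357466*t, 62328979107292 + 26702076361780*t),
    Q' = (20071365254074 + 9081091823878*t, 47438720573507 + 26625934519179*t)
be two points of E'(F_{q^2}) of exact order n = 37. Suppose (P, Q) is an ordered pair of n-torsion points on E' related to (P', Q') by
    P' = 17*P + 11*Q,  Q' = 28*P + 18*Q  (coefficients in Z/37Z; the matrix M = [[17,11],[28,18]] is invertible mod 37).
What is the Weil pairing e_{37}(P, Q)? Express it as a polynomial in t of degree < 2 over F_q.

Since e_{37}(P,P)=e_{37}(Q,Q)=1 and e_{37}(Q,P)=e_{37}(P,Q)^{-1}, expanding e_{37}(17*P + 11*Q,28*P + 18*Q) leaves e(P,Q)^det(M).
Hence e(P,Q) = e(P',Q')^{18} where 18 = 35^{-1} mod 37.
Miller loop for e_{37} over F_{67907919317527^2}: bits of 37 = 100101; 5 double steps + 2 add steps, l/v at each.
So e_{37}(P',Q') = 54802333138450 + 47340245979431*t.
Raise to 18: e(P,Q) = 35929149023024 + 52142207761672*t in mu_{37}.

35929149023024 + 52142207761672*t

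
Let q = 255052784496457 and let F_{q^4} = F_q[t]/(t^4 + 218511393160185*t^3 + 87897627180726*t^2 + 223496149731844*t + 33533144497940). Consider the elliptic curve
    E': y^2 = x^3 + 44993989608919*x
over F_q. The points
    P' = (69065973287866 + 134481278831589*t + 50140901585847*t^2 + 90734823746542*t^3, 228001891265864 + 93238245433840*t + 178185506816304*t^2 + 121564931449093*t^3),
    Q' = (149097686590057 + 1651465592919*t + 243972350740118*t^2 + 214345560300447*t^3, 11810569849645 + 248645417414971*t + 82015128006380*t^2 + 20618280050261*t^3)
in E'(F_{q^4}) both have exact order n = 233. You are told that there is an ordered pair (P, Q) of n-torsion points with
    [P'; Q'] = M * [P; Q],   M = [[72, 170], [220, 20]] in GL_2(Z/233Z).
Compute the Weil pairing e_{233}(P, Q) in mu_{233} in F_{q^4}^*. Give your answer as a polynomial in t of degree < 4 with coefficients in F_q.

223403556018389 + 137001231694946*t + 170394049040435*t^2 + 142013791974763*t^3

Since e_{233}(P,P)=e_{233}(Q,Q)=1 and e_{233}(Q,P)=e_{233}(P,Q)^{-1}, expanding e_{233}(72*P + 170*Q,220*P + 20*Q) leaves e(P,Q)^det(M).
det M = 72*20 - 170*220 = -35960 = 155 (mod 233); 155^{-1} = 230 (mod 233).
Build f_{233,P'} and f_{233,Q'} via the 8-bit ladder of 233=11101001_2; evaluate at shifted divisors; quotient in F_{255052784496457^4}.
f_P(D_Q)/f_Q(D_P) = 115199969744298 + 189645752336223*t + 184242578075617*t^2 + 163519469314324*t^3.
Raise to 230: e(P,Q) = 223403556018389 + 137001231694946*t + 170394049040435*t^2 + 142013791974763*t^3 in mu_{233}.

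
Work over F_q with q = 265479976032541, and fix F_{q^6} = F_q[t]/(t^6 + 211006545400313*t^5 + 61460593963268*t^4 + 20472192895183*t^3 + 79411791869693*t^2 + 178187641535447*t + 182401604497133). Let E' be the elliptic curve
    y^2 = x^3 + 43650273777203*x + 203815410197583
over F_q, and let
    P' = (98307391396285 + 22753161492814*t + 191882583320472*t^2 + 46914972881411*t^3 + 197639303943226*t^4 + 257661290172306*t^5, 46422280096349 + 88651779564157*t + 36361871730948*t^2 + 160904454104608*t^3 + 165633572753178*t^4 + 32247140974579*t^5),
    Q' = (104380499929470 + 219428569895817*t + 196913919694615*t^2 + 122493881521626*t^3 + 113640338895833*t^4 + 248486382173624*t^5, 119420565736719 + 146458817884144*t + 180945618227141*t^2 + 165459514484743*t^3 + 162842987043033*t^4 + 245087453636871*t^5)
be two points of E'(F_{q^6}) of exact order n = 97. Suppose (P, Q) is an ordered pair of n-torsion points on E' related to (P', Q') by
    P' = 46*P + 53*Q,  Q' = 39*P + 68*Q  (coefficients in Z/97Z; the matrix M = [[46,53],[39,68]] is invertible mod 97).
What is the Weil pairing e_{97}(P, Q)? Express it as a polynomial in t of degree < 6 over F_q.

85381031903601 + 253567844373353*t + 69933493733333*t^2 + 118953513065109*t^3 + 77275708551394*t^4 + 38149062675613*t^5

e_{97}(aP+bQ,cP+dQ) = e_{97}(P,Q)^(ad-bc); with (a,b,c,d)=(46,53,39,68) this gives the det-97 law.
So e_{97}(P,Q) = e_{97}(P',Q')^{16}, since 91*16 = 1 mod 97.
7-bit Miller (1100001) on E'/F_{265479976032541} with a'=43650273777203, b'=203815410197583: accumulate tangent/chord ratios at Q'+S and P'+S'.
The quotient is 183431841658817 + 175812869826933*t + 55392085027169*t^2 + 201643264159882*t^3 + 85553592329269*t^4 + 75793331398865*t^5.
(183431841658817 + 175812869826933*t + 55392085027169*t^2 + 201643264159882*t^3 + 85553592329269*t^4 + 75793331398865*t^5)^{16} mod (265479976032541,f) = 85381031903601 + 253567844373353*t + 69933493733333*t^2 + 118953513065109*t^3 + 77275708551394*t^4 + 38149062675613*t^5.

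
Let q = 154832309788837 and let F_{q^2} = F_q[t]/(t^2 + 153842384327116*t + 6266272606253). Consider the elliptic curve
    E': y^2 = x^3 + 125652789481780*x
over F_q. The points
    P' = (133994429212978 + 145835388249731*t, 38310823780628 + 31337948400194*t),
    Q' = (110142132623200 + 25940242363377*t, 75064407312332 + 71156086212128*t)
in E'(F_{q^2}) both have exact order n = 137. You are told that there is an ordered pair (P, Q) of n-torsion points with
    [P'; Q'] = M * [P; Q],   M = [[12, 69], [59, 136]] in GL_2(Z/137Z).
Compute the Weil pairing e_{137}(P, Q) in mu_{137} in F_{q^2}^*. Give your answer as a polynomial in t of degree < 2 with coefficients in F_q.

43599664896160 + 123935616572187*t

e_{137} is bilinear + alternating on E[137], so e_{137}(12*P + 69*Q, 59*P + 136*Q) = e_{137}(P,Q)^(12*136-69*59).
det(M) mod 137 = 27; its inverse in (Z/137)^* is 66 (check: 27*66 mod 137 = 1).
Miller loop for e_{137} over F_{154832309788837^2}: bits of 137 = 10001001; 7 double steps + 2 add steps, l/v at each.
So e_{137}(P',Q') = 116243605166656 + 35994356291691*t.
Finally e_{137}(P,Q) = 43599664896160 + 123935616572187*t.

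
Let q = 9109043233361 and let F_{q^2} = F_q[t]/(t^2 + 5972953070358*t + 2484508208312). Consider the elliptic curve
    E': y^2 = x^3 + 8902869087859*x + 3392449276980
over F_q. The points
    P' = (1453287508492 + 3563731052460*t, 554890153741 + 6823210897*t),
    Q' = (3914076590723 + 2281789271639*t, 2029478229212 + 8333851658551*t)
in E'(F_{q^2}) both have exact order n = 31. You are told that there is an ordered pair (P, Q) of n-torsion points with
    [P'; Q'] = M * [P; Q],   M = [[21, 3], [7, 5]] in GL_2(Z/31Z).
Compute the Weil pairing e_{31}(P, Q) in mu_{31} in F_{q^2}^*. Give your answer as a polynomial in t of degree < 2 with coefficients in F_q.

6982459106384 + 3503133528154*t

The 31-Weil pairing on E[31] over F_{9109043233361} is alternating-bilinear: e_{31}(P',Q') = e_{31}(P,Q)^det(M).
So e_{31}(P,Q) = e_{31}(P',Q')^{24}, since 22*24 = 1 mod 31.
Double-and-add over 11111: 5-1 doublings, 5-1 additions; each step l_{T,T}/v_{2T} or l_{T,P'}/v at Q'+S for random S.
The quotient is 7062001376313 + 6737133832764*t.
Hence e(P,Q) = 6982459106384 + 3503133528154*t in F_{9109043233361^2}^*.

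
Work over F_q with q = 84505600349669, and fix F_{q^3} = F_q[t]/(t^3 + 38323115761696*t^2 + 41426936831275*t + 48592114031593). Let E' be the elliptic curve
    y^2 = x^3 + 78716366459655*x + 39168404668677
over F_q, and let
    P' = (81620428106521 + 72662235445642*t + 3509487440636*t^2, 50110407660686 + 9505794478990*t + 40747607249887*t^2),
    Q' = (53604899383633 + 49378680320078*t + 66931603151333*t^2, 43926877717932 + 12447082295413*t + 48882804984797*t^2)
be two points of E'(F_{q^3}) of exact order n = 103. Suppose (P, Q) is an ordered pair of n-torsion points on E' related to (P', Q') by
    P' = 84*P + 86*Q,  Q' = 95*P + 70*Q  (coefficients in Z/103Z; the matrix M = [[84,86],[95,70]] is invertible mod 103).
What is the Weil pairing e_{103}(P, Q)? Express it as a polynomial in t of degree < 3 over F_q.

Alternating bilinearity on E[103] (values in mu_{103} in F_{84505600349669^3}) gives e(P',Q') = e(P,Q)^det(M).
det M = 84*70 - 86*95 = -2290 = 79 (mod 103); 79^{-1} = 30 (mod 103).
Miller loop for e_{103} over F_{84505600349669^3}: bits of 103 = 1100111; 6 double steps + 4 add steps, l/v at each.
The quotient is 3789395033100 + 21204199086627*t + 35444041718618*t^2.
Thus e_{103}(P,Q) = 34961356387803 + 69439585978139*t + 57457343911536*t^2.

34961356387803 + 69439585978139*t + 57457343911536*t^2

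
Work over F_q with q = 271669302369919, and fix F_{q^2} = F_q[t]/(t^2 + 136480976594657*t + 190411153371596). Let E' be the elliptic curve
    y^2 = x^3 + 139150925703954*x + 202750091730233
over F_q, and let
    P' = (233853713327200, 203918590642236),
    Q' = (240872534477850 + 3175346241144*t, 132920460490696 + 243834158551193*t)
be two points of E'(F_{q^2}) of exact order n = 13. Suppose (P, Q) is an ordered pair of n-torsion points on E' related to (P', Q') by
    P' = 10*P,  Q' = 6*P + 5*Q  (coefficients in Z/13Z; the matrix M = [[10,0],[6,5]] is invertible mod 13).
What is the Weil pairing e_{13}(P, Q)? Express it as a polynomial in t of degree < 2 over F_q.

Under M = [[10,0],[6,5]] in GL_2(Z/13), e_{13}(P',Q') = e_{13}(P,Q)^(10*5-0*6 mod 13).
10*5 - 0*6 = 50; reduced mod 13: det = 11, inverse 6.
Miller loop for e_{13} over F_{271669302369919^2}: bits of 13 = 1101; 3 double steps + 2 add steps, l/v at each.
Result: e(P',Q') = 4404981219383 + 13025454379173*t.
e_{13}(P,Q) = (4404981219383 + 13025454379173*t)^{6} = 121845550726445 + 157943595016160*t.

121845550726445 + 157943595016160*t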